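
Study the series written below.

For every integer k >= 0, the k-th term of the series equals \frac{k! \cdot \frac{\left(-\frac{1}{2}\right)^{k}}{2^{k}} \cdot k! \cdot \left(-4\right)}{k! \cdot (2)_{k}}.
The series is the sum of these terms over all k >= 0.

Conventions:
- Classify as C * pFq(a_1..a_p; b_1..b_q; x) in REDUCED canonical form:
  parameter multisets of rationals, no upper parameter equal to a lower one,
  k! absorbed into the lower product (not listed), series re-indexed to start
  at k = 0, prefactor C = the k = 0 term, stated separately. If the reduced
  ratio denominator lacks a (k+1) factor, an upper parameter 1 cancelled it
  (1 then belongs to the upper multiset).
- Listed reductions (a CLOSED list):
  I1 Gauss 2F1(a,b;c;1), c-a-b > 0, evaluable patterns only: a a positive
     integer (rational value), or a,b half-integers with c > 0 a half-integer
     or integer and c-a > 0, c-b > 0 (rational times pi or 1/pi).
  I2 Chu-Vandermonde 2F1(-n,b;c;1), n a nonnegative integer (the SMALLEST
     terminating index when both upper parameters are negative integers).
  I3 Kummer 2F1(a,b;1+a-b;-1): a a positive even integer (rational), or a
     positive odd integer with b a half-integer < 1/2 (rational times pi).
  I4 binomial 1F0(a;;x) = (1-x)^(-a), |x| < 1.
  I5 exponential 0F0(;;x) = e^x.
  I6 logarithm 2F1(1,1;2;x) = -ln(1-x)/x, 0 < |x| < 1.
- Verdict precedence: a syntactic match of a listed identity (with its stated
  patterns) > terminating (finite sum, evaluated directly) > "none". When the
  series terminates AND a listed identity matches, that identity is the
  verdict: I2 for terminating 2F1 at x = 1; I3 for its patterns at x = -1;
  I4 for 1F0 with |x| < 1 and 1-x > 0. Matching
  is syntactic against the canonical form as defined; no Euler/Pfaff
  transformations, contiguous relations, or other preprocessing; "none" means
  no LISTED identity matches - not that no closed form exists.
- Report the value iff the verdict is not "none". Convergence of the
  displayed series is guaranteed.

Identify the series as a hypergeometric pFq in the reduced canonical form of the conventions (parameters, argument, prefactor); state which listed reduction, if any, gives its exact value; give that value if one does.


With C = -4: the canonical form is 2F1(1, 1; 2; -\frac{1}{4}). Verdict: this is the I6 logarithm reduction (the logarithm: parameters (1,1;2), x = -\frac{1}{4}). Hence: \left(-16\right) \cdot \ln\left(\frac{5}{4}\right).

Key step: from the first term -4: the factorial ratio (prefactor -4) (k+a-1)!/(a-1)! is a rising factorial (a)_k.
Step ratio: r(k) = -\frac{1}{4} * (k+1) (k+1) / [(k+2) (k+1)] - rational in k. x = -\frac{1}{4}; t_0 = -4; negate the roots.


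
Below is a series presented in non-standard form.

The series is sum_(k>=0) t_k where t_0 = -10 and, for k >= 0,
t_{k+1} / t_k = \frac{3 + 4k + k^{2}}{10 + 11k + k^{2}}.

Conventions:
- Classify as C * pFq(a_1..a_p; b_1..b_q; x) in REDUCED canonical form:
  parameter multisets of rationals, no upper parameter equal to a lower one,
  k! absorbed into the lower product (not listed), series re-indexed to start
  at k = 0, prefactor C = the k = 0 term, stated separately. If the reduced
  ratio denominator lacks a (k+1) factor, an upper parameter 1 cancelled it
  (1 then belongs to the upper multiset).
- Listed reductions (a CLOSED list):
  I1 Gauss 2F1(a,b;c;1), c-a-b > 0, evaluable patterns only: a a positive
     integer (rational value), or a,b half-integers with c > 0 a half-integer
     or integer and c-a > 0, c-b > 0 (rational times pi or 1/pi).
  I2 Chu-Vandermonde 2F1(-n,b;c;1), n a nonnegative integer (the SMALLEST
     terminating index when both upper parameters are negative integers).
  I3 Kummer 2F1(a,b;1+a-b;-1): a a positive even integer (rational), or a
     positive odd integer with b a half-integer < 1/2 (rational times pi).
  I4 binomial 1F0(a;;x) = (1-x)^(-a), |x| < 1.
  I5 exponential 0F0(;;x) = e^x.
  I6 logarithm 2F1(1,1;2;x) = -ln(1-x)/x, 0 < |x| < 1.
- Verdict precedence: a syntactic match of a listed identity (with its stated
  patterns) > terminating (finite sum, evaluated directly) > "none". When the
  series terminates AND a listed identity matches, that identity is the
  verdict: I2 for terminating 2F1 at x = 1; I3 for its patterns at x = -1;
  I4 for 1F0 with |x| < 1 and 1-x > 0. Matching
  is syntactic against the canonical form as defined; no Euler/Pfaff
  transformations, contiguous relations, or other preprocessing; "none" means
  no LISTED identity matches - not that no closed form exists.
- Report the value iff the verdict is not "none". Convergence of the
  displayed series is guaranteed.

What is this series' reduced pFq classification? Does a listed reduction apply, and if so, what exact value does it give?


Key observation: from the first term -10: the expanded ratio factors over Q; C = -10, x = 1, roots give parameters.
Adjacent-term ratio: r(k) = 1 * (k+1) (k+3) / [(k+10) (k+1)] ; factor over Q: parameters, x = 1, and C = -10.

Canonical form: C = -10 times 2F1 with upper {1, 3}, lower {10}, x = 1. Verdict at x = 1: the Gauss summation I1 matches (x = 1: the Gamma ratio telescopes since c-a-b = 6 > 0 and a = 1 in Z>0). Sum: -15.


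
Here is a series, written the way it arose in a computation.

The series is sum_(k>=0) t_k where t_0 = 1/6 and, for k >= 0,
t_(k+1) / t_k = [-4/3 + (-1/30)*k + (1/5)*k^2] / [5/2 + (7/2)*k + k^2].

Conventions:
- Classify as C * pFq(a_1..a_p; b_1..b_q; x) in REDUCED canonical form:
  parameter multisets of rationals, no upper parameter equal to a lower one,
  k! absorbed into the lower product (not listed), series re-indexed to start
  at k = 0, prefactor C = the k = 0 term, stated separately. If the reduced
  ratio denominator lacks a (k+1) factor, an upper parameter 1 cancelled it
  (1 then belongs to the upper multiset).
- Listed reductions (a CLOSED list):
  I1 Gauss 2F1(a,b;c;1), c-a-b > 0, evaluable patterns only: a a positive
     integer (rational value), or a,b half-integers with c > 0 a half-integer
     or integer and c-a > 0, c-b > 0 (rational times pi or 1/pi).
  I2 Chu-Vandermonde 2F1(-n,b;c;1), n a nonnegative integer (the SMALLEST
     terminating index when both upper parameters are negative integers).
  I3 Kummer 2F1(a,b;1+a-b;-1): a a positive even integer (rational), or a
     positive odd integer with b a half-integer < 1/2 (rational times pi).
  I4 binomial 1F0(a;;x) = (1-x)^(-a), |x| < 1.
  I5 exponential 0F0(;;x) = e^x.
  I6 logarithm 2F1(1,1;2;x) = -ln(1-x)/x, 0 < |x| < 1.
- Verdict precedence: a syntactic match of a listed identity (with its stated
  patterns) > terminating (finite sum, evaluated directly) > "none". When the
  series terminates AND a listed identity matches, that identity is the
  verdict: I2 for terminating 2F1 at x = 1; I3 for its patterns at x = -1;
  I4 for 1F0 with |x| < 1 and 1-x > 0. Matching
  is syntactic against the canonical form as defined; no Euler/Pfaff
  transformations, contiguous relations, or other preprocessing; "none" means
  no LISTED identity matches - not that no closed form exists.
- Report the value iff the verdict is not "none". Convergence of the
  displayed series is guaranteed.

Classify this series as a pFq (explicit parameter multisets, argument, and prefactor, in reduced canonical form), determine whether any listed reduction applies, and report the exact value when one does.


Reduced: x = 1/5, 1F0, upper = {-8/3}, lower = {-}, C = 1/6. Verdict: binomial (I4) matches (the 1F0 binomial series: exponent 8/3, x = 1/5). Sum: (1/6) * (4/5)^(8/3).

The tell: with t_0 = 1/6, the parameter 5/2 appears in both the upper and lower lists and cancels.
Step ratio: r(k) = (1/5) * (k-8/3) / [(k+1)] - rational in k, leading ratio (1/5); with t_0 = 1/6, classification follows.


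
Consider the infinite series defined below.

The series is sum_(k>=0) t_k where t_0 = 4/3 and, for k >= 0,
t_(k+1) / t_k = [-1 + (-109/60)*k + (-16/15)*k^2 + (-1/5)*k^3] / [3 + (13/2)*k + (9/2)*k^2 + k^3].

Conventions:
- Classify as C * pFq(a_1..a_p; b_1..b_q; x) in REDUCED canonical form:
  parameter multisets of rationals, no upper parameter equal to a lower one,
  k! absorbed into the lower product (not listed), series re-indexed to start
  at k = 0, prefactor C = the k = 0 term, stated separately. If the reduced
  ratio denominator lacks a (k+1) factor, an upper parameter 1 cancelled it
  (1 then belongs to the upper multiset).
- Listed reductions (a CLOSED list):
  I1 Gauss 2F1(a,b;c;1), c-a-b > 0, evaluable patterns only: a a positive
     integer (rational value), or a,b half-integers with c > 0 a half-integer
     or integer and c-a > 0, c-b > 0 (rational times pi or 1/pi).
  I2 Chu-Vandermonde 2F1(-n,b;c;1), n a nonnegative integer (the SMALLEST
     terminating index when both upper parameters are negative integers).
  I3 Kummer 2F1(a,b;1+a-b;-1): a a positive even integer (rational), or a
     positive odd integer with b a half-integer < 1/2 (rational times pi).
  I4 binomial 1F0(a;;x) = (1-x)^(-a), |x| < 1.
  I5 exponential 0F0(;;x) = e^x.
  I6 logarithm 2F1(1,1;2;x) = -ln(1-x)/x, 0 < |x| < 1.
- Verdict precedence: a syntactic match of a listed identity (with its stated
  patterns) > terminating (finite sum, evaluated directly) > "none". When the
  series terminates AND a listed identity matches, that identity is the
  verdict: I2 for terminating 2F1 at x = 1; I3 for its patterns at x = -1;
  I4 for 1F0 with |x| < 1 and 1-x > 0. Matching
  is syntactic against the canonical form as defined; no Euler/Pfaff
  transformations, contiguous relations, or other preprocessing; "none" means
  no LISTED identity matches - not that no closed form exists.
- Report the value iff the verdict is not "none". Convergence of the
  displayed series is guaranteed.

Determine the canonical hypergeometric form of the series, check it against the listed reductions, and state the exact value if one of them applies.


x = -1/5 here; the reduced form reads 2F1, upper {4/3, 5/2}, lower {2}, C = 4/3. Verdict: none - this 2F1 at x = -1/5 matches no listed pattern, and upper {4/3, 5/2} holds no stopper.

Key step: t_0 being 4/3, roots of the ratio polynomials (C = 4/3, x = -1/5) are the negated parameters.
Adjacent-term ratio: r(k) = (-1/5) * (k+4/3) (k+5/2) / [(k+2) (k+1)] ; factor over Q: parameters, x = (-1/5), and C = 4/3.


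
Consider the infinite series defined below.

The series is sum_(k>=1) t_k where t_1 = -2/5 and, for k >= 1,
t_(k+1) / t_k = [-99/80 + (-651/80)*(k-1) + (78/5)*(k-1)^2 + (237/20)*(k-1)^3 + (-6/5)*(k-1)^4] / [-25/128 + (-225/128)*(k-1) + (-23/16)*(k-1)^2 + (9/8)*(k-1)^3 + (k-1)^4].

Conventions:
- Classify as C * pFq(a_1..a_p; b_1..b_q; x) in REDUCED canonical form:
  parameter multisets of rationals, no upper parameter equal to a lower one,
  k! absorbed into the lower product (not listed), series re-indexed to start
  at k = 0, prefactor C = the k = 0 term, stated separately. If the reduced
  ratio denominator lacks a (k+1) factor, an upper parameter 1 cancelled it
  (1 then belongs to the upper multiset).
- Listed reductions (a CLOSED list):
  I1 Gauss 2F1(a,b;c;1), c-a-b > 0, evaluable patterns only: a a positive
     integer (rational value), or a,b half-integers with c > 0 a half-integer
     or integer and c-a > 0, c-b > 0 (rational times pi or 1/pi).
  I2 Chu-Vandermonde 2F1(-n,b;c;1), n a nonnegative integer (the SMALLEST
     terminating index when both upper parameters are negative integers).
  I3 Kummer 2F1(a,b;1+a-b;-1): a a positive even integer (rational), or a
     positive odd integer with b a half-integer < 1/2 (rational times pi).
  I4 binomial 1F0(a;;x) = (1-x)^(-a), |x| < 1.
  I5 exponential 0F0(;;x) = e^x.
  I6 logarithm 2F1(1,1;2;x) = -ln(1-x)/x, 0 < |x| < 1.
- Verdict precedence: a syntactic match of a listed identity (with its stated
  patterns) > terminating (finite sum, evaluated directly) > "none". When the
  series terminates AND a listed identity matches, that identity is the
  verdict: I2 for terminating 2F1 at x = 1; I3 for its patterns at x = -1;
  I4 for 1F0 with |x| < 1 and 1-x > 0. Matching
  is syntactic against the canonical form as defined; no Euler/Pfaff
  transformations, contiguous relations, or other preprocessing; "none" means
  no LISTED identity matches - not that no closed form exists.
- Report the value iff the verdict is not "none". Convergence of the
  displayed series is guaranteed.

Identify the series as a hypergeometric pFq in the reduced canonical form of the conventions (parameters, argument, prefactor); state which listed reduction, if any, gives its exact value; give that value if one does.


This is -2/5 * 3F2(-11, -1/2, 3/2; -5/4, 5/4; -6/5) in reduced canonical form. Verdict: terminating - upper parameter -11 makes this a finite sum (last index 11), evaluated exactly. Value: 54230776438496541556912306/4019472375213623046875.

The tell: x = (-6/5) and the parameter 1/8 appears in both the upper and lower lists and cancels.
Adjacent-term ratio: r(k) = (-6/5) * (k-11) (k-1/2) (k+3/2) / [(k-5/4) (k+5/4) (k+1)] - poly over poly, x = (-6/5) from leading terms; C = -2/5 at k = 0.


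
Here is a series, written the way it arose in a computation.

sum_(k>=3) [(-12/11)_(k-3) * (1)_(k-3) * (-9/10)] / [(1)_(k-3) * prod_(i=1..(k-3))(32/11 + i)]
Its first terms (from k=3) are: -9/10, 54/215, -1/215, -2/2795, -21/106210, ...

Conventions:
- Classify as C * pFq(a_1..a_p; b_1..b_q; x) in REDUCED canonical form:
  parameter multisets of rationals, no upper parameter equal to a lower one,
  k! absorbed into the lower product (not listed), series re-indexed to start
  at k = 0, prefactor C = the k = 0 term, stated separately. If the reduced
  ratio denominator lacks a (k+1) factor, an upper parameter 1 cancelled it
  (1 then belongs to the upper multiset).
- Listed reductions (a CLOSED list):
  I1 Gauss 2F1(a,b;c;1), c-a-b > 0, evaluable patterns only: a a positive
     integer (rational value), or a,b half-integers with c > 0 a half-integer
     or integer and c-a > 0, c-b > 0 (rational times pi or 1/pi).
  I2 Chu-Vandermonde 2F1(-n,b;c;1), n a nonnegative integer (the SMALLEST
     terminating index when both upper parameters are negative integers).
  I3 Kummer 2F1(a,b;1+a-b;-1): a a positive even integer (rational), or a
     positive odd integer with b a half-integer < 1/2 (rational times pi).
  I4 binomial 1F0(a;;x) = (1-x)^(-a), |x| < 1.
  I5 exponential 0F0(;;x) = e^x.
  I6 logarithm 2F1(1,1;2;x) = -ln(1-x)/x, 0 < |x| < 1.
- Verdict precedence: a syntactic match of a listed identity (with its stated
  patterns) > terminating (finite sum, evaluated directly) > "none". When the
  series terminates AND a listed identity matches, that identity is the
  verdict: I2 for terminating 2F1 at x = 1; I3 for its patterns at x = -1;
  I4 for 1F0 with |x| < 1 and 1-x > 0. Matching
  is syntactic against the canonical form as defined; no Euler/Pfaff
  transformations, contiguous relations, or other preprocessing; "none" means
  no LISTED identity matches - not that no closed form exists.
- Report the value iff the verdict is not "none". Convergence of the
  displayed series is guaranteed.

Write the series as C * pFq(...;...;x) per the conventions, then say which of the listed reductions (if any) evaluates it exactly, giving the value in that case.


x = 1 here; the reduced form reads 2F1, upper {-12/11, 1}, lower {43/11}, C = -9/10. Verdict: the Gauss summation I1 applies (x = 1: the Gamma ratio telescopes since c-a-b = 4 > 0 and a = 1 in Z>0). Sum: -36/55.

The tell: from the first term -9/10: the lower running product (C = -9/10, x = 1) is a rising factorial.
Consecutive-term ratio: r(k) = 1 * (k-12/11) (k+1) / [(k+43/11) (k+1)] - poly over poly, x = 1 from leading terms; C = -9/10 at k = 0.


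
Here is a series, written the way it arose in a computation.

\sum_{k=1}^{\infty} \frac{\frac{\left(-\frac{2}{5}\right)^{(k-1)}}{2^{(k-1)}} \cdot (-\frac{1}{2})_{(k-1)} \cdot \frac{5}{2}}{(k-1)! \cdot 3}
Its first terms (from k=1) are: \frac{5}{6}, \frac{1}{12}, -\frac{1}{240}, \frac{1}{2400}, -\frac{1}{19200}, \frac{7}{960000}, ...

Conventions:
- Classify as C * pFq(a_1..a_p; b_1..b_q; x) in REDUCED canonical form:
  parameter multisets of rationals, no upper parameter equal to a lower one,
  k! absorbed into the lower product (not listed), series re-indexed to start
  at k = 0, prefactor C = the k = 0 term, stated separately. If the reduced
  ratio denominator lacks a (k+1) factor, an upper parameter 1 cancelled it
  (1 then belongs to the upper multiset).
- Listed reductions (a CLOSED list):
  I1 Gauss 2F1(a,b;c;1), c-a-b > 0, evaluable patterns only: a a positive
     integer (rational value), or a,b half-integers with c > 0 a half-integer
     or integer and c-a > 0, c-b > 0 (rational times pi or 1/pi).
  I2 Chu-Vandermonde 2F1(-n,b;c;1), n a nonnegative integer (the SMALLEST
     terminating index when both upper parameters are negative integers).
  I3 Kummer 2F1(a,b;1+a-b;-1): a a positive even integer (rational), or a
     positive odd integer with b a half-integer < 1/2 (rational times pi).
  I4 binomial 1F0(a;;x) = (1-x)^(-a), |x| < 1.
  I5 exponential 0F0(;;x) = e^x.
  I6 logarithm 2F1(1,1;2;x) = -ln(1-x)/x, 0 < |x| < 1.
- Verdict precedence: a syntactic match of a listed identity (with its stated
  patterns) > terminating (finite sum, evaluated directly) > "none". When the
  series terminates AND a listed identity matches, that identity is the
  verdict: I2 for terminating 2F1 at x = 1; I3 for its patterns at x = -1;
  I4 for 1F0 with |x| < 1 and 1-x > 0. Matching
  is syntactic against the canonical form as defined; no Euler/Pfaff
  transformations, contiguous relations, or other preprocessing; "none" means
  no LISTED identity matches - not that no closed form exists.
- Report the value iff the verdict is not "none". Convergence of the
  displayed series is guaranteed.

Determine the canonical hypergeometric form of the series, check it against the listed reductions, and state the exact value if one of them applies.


Key observation: t_0 being \frac{5}{6}, the constant factors (prefactor 5/6) combine into one prefactor.
Adjacent-term ratio: r(k) = -\frac{1}{5} * (k-\frac{1}{2}) / [(k+1)] - poly over poly, x = -\frac{1}{5} from leading terms; C = \frac{5}{6} at k = 0.

Reduced: x = -\frac{1}{5}, 1F0, upper = {-\frac{1}{2}}, lower = {-}, C = \frac{5}{6}. Verdict: the I4 binomial reduction fires (the 1F0 binomial series: exponent 1/2, x = -\frac{1}{5}). Exact value: \frac{5}{6} \cdot \left(\frac{6}{5}\right)^{\frac{1}{2}}.


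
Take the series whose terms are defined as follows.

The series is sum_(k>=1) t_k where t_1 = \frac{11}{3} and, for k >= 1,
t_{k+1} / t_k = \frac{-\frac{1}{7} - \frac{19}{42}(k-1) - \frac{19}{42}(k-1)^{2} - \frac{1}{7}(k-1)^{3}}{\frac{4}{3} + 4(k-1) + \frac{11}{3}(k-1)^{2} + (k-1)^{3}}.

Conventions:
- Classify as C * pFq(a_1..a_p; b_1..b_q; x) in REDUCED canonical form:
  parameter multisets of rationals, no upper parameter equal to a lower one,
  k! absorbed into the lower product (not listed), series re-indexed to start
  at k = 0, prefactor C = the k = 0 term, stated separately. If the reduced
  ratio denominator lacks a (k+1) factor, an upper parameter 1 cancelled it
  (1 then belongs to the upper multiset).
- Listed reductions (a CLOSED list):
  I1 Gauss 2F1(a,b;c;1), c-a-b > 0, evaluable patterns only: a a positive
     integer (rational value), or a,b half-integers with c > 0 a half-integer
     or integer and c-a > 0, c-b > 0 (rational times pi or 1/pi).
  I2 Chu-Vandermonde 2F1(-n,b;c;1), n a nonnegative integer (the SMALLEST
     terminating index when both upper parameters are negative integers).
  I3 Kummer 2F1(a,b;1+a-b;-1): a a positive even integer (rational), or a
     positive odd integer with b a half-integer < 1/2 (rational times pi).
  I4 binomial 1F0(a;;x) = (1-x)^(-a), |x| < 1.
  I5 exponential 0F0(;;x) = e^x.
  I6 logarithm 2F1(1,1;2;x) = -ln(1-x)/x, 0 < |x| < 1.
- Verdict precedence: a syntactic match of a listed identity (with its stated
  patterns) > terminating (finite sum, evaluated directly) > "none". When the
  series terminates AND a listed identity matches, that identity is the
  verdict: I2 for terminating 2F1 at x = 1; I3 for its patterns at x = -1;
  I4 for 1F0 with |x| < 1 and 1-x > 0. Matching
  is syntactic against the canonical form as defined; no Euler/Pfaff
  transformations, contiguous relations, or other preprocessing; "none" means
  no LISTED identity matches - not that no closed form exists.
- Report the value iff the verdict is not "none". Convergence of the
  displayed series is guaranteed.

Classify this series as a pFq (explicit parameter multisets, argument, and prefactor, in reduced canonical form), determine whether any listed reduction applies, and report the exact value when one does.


Prefactor \frac{11}{3}, argument -\frac{1}{7}: 2F1 with upper {1, \frac{3}{2}} over lower {2}. Verdict: none. No listed pattern accepts 2F1(1, \frac{3}{2}; 2; -\frac{1}{7}).

First insight: t_0 = \frac{11}{3} here, and the ratio is unreduced: k + 2/3 divides both sides (C = 11/3).
Adjacent-term ratio: r(k) = -\frac{1}{7} * (k+1) (k+\frac{3}{2}) / [(k+2) (k+1)] - rational in k, leading ratio -\frac{1}{7}; with t_0 = \frac{11}{3}, classification follows.


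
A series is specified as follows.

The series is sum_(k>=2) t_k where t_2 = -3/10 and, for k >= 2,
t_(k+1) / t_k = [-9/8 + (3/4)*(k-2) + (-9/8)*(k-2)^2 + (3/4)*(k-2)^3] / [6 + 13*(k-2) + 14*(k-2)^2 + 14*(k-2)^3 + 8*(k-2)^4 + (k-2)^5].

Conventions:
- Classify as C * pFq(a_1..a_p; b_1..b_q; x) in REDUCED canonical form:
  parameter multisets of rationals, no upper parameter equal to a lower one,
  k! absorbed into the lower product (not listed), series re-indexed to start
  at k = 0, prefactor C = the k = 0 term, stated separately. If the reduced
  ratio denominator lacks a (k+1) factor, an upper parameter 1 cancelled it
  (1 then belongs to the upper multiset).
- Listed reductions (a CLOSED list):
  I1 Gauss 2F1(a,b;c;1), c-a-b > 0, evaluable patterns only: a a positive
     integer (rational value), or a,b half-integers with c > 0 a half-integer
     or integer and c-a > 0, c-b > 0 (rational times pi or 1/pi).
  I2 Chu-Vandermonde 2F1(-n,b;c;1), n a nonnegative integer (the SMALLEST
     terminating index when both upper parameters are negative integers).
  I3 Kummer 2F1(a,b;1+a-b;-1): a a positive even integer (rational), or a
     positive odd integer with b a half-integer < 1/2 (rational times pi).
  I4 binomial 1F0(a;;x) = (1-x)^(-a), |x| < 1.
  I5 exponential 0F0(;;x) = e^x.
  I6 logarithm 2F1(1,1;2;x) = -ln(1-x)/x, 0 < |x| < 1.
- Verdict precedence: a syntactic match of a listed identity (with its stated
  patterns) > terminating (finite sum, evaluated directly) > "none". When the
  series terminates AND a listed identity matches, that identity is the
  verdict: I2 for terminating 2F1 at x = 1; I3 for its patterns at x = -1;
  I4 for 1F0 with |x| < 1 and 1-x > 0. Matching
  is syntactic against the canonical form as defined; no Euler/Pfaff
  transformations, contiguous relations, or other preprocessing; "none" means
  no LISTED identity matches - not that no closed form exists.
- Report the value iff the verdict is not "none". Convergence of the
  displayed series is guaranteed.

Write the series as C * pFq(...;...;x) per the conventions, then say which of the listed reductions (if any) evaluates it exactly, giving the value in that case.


The tell: t_0 = -3/10 here, and factor the ratio over Q (C = -3/10, x = 3/4): negated roots = parameters.
Ratio: r(k) = (3/4) * (k-3/2) / [(k+1) (k+6) (k+1)] - rational in k, leading ratio (3/4); with t_0 = -3/10, classification follows.

With C = -3/10: the canonical form is 1F2(-3/2; 1, 6; 3/4). Verdict: none. A 1F2 with upper {-3/2} fits none of I1-I6 at x = 3/4; the sum runs forever.


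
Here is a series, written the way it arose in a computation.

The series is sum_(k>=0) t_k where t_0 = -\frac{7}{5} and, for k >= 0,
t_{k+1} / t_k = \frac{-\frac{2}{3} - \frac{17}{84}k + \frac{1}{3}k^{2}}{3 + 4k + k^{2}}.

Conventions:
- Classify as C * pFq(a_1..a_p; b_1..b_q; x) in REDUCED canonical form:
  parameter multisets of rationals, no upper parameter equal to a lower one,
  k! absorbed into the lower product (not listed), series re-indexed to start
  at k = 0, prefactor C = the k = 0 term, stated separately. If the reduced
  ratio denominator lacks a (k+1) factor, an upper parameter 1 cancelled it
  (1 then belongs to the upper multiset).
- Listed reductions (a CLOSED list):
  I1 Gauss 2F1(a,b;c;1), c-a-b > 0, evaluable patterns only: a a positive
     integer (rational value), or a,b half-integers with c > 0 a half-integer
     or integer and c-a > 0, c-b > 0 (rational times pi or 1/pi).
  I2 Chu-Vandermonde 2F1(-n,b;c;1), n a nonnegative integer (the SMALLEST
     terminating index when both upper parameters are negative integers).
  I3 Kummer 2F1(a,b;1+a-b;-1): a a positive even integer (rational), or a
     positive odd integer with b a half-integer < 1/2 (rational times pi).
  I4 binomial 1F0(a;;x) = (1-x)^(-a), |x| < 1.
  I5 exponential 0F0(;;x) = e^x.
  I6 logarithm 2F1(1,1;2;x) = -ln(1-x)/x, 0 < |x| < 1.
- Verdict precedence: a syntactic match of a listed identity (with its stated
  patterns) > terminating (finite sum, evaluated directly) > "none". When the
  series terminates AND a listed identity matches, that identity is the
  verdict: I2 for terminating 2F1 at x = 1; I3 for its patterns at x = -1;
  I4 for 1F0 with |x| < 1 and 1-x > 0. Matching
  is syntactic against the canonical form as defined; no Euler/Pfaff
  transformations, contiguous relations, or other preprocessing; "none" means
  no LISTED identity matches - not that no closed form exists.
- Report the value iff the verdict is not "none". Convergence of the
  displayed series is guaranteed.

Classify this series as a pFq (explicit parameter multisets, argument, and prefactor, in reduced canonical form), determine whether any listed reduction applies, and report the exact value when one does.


First insight: x = \frac{1}{3} and roots of the ratio polynomials (C = -7/5, x = 1/3) are the negated parameters.
Adjacent-term ratio: r(k) = \frac{1}{3} * (k-\frac{7}{4}) (k+\frac{8}{7}) / [(k+3) (k+1)] - rational; roots negated = parameters, x = \frac{1}{3}, C = -\frac{7}{5}.

The series (x = \frac{1}{3}) is 2F1: upper {-\frac{7}{4}, \frac{8}{7}}, lower {3}, prefactor -\frac{7}{5}. Verdict: none (x = \frac{1}{3}): each listed identity misses the multisets {-\frac{7}{4}, \frac{8}{7}} ; {3}.


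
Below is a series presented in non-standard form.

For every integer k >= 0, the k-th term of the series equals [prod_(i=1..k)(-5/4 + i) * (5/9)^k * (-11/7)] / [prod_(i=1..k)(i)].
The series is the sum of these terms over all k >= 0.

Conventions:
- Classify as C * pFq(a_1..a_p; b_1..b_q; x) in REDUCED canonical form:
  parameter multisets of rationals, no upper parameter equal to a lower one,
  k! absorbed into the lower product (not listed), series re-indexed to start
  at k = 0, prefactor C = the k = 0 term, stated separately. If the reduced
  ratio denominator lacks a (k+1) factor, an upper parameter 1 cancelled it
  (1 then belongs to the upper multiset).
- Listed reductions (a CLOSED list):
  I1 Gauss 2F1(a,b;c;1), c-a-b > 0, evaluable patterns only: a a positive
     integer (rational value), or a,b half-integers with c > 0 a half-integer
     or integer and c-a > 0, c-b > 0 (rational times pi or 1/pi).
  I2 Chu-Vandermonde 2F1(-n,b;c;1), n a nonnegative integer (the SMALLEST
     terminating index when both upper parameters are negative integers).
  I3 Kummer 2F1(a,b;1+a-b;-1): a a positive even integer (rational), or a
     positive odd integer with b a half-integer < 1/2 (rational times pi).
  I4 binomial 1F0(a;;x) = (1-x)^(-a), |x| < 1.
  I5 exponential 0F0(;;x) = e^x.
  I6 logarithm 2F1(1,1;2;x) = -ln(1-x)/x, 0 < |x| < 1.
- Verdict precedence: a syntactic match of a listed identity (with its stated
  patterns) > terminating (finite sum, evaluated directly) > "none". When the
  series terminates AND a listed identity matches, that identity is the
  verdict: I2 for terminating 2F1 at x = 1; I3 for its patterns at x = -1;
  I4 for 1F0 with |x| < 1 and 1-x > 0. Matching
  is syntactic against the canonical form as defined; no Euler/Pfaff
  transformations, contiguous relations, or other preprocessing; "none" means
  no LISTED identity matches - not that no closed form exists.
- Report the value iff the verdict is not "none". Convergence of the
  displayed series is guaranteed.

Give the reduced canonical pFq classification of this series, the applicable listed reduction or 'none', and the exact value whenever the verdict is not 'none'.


Prefactor -11/7, argument 5/9: 1F0 with upper {-1/4} over lower {-}. Verdict: the binomial series (I4) applies (the 1F0 binomial series: exponent 1/4, x = 5/9). Sum: (-11/7) * (4/9)^(1/4).

Structural cue: t_0 = -11/7 here, and the product of the first k integers (C = -11/7, x = 5/9) is k!.
Ratio: r(k) = (5/9) * (k-1/4) / [(k+1)] - rational; roots negated = parameters, x = (5/9), C = -11/7.


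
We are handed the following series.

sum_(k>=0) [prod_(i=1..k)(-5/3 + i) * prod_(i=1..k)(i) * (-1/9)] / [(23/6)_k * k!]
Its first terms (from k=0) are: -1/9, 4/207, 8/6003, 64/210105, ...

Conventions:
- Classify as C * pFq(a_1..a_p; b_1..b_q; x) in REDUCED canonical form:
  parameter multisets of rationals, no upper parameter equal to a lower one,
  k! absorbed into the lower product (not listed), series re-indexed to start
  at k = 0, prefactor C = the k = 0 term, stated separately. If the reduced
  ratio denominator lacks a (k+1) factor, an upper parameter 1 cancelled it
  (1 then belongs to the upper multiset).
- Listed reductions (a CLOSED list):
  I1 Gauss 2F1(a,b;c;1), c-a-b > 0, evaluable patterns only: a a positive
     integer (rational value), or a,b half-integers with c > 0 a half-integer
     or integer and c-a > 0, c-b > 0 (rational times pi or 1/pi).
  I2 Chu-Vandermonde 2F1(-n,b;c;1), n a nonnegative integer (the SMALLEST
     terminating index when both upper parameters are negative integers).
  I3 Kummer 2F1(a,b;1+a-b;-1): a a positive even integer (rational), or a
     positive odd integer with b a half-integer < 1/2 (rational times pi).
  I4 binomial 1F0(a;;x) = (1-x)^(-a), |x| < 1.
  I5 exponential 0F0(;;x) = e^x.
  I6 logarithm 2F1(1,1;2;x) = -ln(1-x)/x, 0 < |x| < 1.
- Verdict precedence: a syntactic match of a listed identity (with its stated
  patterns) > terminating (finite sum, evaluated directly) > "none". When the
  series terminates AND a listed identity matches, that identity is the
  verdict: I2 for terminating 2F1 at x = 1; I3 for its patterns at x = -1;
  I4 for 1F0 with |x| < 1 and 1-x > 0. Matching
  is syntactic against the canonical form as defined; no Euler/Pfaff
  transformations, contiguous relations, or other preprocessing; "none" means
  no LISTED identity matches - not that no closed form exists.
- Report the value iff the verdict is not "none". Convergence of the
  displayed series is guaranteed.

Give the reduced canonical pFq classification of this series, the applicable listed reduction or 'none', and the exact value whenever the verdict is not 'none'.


x = 1 here; the reduced form reads 2F1, upper {-2/3, 1}, lower {23/6}, C = -1/9. Verdict (x = 1): Gauss (I1, integer-parameter pattern) applies (x = 1: the Gamma ratio telescopes since c-a-b = 7/2 > 0 and a = 1 in Z>0). Exact value: -17/189.

Structural cue: t_0 = -1/9 here, and the running product (C = -1/9) telescopes to a rising factorial.
Step ratio: r(k) = 1 * (k-2/3) (k+1) / [(k+23/6) (k+1)] - poly over poly, x = 1 from leading terms; C = -1/9 at k = 0.


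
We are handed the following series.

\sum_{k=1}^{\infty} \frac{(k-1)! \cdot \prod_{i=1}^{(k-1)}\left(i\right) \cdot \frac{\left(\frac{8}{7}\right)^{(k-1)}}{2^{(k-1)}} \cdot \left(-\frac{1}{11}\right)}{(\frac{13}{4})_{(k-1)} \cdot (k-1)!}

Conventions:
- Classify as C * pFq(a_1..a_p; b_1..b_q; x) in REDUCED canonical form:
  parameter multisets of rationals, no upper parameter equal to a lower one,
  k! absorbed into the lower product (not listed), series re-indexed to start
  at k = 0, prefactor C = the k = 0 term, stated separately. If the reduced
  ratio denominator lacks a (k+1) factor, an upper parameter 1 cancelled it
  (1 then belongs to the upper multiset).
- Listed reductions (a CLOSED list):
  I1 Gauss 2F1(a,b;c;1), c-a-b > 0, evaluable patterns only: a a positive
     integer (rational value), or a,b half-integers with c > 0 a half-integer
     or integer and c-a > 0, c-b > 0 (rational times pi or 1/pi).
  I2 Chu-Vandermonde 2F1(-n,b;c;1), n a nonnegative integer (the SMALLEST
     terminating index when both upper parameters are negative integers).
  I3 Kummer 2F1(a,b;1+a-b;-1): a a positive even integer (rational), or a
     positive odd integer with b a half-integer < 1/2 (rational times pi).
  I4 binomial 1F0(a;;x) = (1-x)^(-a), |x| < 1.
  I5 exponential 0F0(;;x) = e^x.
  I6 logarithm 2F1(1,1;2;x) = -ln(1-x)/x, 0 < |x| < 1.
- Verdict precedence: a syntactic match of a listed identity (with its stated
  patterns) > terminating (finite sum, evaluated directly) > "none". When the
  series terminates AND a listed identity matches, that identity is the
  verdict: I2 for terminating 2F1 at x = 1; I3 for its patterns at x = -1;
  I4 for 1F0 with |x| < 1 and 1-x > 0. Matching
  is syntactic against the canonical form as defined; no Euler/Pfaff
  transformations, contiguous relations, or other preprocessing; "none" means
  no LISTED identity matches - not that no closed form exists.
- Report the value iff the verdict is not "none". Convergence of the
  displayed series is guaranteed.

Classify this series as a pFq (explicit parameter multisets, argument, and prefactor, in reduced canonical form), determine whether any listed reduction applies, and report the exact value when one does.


Key observation: t_0 = -\frac{1}{11} here, and the factorial ratio (C = -1/11, x = 4/7) (k+a-1)!/(a-1)! is a rising factorial (a)_k.
Term ratio: r(k) = \frac{4}{7} * (k+1) (k+1) / [(k+\frac{13}{4}) (k+1)] - rational in k. x = \frac{4}{7}; t_0 = -\frac{1}{11}; negate the roots.

Reduced: x = \frac{4}{7}, 2F1, upper = {1, 1}, lower = {\frac{13}{4}}, C = -\frac{1}{11}. Verdict: none (x = \frac{4}{7}): each listed identity misses the multisets {1, 1} ; {\frac{13}{4}}.


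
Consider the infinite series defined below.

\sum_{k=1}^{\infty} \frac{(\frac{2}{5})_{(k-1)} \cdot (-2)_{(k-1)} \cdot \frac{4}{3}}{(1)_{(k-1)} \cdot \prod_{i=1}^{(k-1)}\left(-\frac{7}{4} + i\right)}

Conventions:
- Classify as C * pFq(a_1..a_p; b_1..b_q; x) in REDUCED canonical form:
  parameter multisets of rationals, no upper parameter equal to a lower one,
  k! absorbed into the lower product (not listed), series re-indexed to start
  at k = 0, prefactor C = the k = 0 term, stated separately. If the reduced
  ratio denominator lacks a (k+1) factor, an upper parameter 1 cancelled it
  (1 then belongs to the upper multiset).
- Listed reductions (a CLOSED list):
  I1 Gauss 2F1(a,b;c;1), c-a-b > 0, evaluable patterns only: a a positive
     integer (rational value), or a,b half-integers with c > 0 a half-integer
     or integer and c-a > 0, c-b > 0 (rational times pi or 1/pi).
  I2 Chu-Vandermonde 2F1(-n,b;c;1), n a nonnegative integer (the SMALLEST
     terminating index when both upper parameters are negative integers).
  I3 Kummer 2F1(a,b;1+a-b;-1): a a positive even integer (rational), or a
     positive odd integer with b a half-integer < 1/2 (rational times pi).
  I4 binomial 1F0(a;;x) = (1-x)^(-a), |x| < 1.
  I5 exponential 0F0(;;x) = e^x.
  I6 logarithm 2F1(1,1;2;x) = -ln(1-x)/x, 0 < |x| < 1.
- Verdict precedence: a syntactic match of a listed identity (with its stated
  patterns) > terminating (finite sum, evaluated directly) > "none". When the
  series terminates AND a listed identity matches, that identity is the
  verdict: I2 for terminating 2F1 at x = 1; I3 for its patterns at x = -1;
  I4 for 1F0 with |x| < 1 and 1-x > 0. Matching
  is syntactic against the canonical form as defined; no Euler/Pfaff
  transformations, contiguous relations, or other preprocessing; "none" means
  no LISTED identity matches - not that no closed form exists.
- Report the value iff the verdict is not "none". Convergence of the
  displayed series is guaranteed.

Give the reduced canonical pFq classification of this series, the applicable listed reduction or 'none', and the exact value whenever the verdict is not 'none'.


x = 1 here; the reduced form reads 2F1, upper {-2, \frac{2}{5}}, lower {-\frac{3}{4}}, C = \frac{4}{3}. Verdict (x = 1): the Chu-Vandermonde identity I2 applies (terminating 2F1 at x = 1 with n = 2, b = 2/5, c = -\frac{3}{4}). Value: -\frac{92}{75}.

Key observation: from the first term \frac{4}{3}: the lower running product (C = 4/3, x = 1) is a rising factorial.
Adjacent-term ratio: r(k) = 1 * (k-2) (k+\frac{2}{5}) / [(k-\frac{3}{4}) (k+1)] - rational in k, leading ratio 1; with t_0 = \frac{4}{3}, classification follows.


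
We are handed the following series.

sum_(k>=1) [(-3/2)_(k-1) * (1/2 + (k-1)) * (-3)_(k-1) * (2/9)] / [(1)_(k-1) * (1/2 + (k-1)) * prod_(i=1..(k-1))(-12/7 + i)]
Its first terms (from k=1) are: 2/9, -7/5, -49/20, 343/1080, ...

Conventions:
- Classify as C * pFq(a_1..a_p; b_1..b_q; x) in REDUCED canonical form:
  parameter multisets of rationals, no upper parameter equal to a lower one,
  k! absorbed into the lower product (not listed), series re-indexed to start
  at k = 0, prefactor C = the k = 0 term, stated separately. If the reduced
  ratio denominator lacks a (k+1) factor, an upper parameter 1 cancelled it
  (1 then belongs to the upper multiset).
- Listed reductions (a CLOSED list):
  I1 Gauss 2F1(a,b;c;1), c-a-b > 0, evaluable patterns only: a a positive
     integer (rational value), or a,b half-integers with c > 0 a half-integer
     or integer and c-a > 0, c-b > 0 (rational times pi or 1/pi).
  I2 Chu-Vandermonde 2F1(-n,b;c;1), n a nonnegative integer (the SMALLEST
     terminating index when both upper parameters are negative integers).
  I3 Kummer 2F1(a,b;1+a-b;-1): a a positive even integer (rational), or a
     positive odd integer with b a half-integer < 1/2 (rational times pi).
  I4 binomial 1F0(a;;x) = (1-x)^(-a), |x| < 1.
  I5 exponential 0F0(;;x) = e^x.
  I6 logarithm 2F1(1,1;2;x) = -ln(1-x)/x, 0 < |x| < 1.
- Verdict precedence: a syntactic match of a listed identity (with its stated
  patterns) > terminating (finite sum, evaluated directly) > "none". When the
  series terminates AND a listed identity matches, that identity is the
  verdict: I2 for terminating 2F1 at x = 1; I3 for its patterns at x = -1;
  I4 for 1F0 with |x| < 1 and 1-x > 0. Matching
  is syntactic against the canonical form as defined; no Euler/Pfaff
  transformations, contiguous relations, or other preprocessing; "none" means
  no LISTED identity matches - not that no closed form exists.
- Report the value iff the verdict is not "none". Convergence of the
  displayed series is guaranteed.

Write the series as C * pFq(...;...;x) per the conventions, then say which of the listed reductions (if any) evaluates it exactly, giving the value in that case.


At argument 1: a 2F1 with upper {-3, -3/2}, lower {-5/7}, scaled by C = 2/9. Verdict: this is Chu-Vandermonde (I2) (terminating 2F1 at x = 1 with n = 3, b = -3/2, c = -5/7). Its exact value is -715/216.

The tell: t_0 = 2/9 here, and (1)_k (C = 2/9, x = 1) is k! itself.
Step ratio: r(k) = 1 * (k-3) (k-3/2) / [(k-5/7) (k+1)] - rational in k. x = 1; t_0 = 2/9; negate the roots.


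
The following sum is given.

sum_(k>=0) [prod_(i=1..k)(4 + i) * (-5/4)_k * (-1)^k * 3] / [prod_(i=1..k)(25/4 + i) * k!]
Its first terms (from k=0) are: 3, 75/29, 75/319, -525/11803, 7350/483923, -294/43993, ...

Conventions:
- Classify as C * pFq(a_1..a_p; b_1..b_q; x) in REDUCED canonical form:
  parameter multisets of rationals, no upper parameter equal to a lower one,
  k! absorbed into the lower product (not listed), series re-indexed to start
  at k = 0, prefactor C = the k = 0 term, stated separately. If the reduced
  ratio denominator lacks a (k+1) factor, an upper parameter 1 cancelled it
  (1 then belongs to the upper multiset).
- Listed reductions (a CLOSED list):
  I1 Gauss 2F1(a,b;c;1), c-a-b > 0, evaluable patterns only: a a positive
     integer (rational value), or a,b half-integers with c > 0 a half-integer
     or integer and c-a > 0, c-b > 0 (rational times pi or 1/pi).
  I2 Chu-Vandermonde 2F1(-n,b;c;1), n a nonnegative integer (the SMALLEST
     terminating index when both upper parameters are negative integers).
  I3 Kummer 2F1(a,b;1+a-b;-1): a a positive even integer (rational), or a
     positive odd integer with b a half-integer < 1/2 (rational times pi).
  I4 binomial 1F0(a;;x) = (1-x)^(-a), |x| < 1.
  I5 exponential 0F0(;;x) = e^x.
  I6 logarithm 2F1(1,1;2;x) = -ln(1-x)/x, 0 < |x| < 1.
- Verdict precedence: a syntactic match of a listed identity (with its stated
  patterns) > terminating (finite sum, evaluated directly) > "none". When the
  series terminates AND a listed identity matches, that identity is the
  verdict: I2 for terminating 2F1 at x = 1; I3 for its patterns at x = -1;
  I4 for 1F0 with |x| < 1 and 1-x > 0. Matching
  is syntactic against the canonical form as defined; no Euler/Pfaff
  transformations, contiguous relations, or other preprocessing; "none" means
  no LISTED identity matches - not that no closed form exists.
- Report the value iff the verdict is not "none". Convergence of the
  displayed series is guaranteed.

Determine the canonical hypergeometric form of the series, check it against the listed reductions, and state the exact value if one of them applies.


Structural cue: t_0 = 3 here, and the running product (prefactor 3) telescopes to a rising factorial.
Term ratio: r(k) = (-1) * (k-5/4) (k+5) / [(k+29/4) (k+1)] - rational; roots negated = parameters, x = (-1), C = 3.

This is 3 * 2F1(-5/4, 5; 29/4; -1) in reduced canonical form. Verdict: none - at argument -1 the multisets {-5/4, 5} ; {29/4} match no listed identity.
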